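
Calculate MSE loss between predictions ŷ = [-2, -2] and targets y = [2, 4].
MSE = 26

MSE = (1/2)((-2-2)² + (-2-4)²) = (1/2)(16 + 36) = 26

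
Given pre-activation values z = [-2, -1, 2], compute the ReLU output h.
h = [0, 0, 2]

ReLU applied element-wise: max(0,-2)=0, max(0,-1)=0, max(0,2)=2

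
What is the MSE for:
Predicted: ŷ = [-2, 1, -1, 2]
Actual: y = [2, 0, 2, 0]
MSE = 7.5

MSE = (1/4)((-2-2)² + (1-0)² + (-1-2)² + (2-0)²) = (1/4)(16 + 1 + 9 + 4) = 7.5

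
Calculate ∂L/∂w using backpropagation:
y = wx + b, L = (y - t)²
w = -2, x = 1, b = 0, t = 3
∂L/∂w = -10

y = wx + b = (-2)(1) + 0 = -2
∂L/∂y = 2(y - t) = 2(-2 - 3) = -10
∂y/∂w = x = 1
∂L/∂w = ∂L/∂y · ∂y/∂w = -10 × 1 = -10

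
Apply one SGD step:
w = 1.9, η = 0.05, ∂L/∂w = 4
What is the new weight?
w_new = 1.7

w_new = w - η·∂L/∂w = 1.9 - 0.05×(4) = 1.9 - (0.2) = 1.7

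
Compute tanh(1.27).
0.8538

tanh(1.27) = (e^(1.27) - e^(-1.27))/(e^(1.27) + e^(-1.27)) = 0.8538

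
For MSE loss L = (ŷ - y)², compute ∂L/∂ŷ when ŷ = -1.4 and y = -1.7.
∂L/∂ŷ = 0.6

∂L/∂ŷ = 2(ŷ - y) = 2(-1.4 - -1.7) = 2(0.3) = 0.6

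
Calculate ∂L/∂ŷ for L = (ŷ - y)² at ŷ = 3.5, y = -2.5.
∂L/∂ŷ = 12.0

∂L/∂ŷ = 2(ŷ - y) = 2(3.5 - -2.5) = 2(6.0) = 12.0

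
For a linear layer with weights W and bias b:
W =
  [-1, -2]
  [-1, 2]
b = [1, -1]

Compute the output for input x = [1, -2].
y = [4, -6]

Wx = [-1×1 + -2×-2, -1×1 + 2×-2]
   = [3, -5]
y = Wx + b = [3 + 1, -5 + -1] = [4, -6]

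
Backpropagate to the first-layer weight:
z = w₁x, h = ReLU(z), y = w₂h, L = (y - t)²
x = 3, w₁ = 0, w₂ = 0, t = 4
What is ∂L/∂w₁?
∂L/∂w₁ = 0

Forward pass:
z = w₁x = 0×3 = 0
h = ReLU(0) = 0
y = w₂h = 0×0 = 0

Backward pass:
∂L/∂y = 2(y - t) = 2(0 - 4) = -8
∂y/∂h = w₂ = 0
∂h/∂z = 0 (ReLU derivative)
∂z/∂w₁ = x = 3

∂L/∂w₁ = -8 × 0 × 0 × 3 = 0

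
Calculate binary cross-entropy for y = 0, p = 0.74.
L = 1.347

L = -0·log(0.74) - 1·log(0.26) = -log(0.26) = 1.347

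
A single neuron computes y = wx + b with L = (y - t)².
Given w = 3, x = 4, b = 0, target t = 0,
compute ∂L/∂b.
∂L/∂b = 24

y = wx + b = (3)(4) + 0 = 12
∂L/∂y = 2(y - t) = 2(12 - 0) = 24
∂y/∂b = 1
∂L/∂b = ∂L/∂y · ∂y/∂b = 24 × 1 = 24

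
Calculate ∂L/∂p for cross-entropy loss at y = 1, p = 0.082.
∂L/∂p = -12.2

∂L/∂p = -y/p + (1-y)/(1-p) = -1/0.082 + 0 = -12.2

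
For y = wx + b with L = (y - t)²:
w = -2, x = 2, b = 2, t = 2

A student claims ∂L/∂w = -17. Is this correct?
Incorrect

y = (-2)(2) + 2 = -2
∂L/∂y = 2(y - t) = 2(-2 - 2) = -8
∂y/∂w = x = 2
∂L/∂w = -8 × 2 = -16

Claimed value: -17
Incorrect: The correct gradient is -16.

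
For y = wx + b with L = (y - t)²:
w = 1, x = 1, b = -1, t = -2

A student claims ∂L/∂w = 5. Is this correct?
Incorrect

y = (1)(1) + -1 = 0
∂L/∂y = 2(y - t) = 2(0 - -2) = 4
∂y/∂w = x = 1
∂L/∂w = 4 × 1 = 4

Claimed value: 5
Incorrect: The correct gradient is 4.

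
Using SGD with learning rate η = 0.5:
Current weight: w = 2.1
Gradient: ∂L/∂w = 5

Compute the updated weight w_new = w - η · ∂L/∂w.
w_new = -0.4

w_new = w - η·∂L/∂w = 2.1 - 0.5×(5) = 2.1 - (2.5) = -0.4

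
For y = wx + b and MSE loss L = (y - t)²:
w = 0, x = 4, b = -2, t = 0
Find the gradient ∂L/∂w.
∂L/∂w = -16

y = wx + b = (0)(4) + -2 = -2
∂L/∂y = 2(y - t) = 2(-2 - 0) = -4
∂y/∂w = x = 4
∂L/∂w = ∂L/∂y · ∂y/∂w = -4 × 4 = -16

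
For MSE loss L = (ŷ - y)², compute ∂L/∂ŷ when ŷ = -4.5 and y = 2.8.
∂L/∂ŷ = -14.6

∂L/∂ŷ = 2(ŷ - y) = 2(-4.5 - 2.8) = 2(-7.3) = -14.6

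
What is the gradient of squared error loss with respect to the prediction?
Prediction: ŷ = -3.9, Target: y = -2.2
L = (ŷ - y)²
∂L/∂ŷ = -3.4

∂L/∂ŷ = 2(ŷ - y) = 2(-3.9 - -2.2) = 2(-1.7) = -3.4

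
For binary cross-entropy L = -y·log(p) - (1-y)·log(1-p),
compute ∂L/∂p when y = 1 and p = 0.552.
∂L/∂p = -1.812

∂L/∂p = -y/p + (1-y)/(1-p) = -1/0.552 + 0 = -1.812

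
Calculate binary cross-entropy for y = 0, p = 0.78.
L = 1.514

L = -0·log(0.78) - 1·log(0.22) = -log(0.22) = 1.514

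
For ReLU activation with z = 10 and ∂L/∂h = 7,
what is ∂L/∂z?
∂L/∂z = 7

h = ReLU(10) = 10
Since z > 0: ∂h/∂z = 1
∂L/∂z = ∂L/∂h · ∂h/∂z = 7 × 1 = 7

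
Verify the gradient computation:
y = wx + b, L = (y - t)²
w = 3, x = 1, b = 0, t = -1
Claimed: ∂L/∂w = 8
Correct

y = (3)(1) + 0 = 3
∂L/∂y = 2(y - t) = 2(3 - -1) = 8
∂y/∂w = x = 1
∂L/∂w = 8 × 1 = 8

Claimed value: 8
Correct: The correct gradient is 8.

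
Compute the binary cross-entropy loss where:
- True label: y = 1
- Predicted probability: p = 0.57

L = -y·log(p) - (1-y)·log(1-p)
L = 0.5621

L = -1·log(0.57) - 0·log(0.43) = -log(0.57) = 0.5621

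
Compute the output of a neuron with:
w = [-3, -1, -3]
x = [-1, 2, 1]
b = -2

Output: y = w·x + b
y = -4

y = (-3)(-1) + (-1)(2) + (-3)(1) + -2 = -4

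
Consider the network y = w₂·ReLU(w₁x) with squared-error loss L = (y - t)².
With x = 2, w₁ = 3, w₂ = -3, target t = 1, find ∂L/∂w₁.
∂L/∂w₁ = 228

Forward pass:
z = w₁x = 3×2 = 6
h = ReLU(6) = 6
y = w₂h = -3×6 = -18

Backward pass:
∂L/∂y = 2(y - t) = 2(-18 - 1) = -38
∂y/∂h = w₂ = -3
∂h/∂z = 1 (ReLU derivative)
∂z/∂w₁ = x = 2

∂L/∂w₁ = -38 × -3 × 1 × 2 = 228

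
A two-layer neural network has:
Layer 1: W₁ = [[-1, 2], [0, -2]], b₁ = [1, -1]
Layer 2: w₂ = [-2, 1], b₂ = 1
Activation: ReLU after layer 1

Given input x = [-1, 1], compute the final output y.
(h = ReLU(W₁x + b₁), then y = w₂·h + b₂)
y = -7

Layer 1 pre-activation: z₁ = [4, -3]
After ReLU: h = [4, 0]
Layer 2 output: y = -2×4 + 1×0 + 1 = -7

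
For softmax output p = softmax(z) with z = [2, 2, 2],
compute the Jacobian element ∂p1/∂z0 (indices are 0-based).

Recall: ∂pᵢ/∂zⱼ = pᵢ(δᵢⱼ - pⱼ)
∂p1/∂z0 = -0.1111

p = softmax(z) = [0.3333, 0.3333, 0.3333]
p1 = 0.3333, p0 = 0.3333

∂p1/∂z0 = -p1 × p0 = -0.3333 × 0.3333 = -0.1111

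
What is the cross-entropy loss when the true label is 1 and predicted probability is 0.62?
L = 0.478

L = -1·log(0.62) - 0·log(0.38) = -log(0.62) = 0.478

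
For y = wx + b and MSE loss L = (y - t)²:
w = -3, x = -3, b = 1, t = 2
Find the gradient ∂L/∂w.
∂L/∂w = -48

y = wx + b = (-3)(-3) + 1 = 10
∂L/∂y = 2(y - t) = 2(10 - 2) = 16
∂y/∂w = x = -3
∂L/∂w = ∂L/∂y · ∂y/∂w = 16 × -3 = -48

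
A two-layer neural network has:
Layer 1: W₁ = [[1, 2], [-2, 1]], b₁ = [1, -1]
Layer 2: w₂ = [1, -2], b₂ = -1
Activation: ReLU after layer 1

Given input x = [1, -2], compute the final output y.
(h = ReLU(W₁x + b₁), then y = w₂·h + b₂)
y = -1

Layer 1 pre-activation: z₁ = [-2, -5]
After ReLU: h = [0, 0]
Layer 2 output: y = 1×0 + -2×0 + -1 = -1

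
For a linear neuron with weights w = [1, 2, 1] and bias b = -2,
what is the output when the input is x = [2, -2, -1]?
y = -5

y = (1)(2) + (2)(-2) + (1)(-1) + -2 = -5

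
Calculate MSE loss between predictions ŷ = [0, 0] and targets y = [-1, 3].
MSE = 5

MSE = (1/2)((0--1)² + (0-3)²) = (1/2)(1 + 9) = 5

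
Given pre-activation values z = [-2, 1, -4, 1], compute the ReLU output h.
h = [0, 1, 0, 1]

ReLU applied element-wise: max(0,-2)=0, max(0,1)=1, max(0,-4)=0, max(0,1)=1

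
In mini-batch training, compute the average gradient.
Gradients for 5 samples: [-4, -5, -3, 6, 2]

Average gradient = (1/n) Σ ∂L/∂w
Average gradient = -0.8

Average = (1/5)(-4 + -5 + -3 + 6 + 2) = -4/5 = -0.8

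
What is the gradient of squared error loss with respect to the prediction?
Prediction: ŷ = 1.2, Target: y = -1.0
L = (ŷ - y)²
∂L/∂ŷ = 4.4

∂L/∂ŷ = 2(ŷ - y) = 2(1.2 - -1.0) = 2(2.2) = 4.4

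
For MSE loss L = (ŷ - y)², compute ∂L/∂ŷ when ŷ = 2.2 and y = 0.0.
∂L/∂ŷ = 4.4

∂L/∂ŷ = 2(ŷ - y) = 2(2.2 - 0.0) = 2(2.2) = 4.4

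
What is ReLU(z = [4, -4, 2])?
h = [4, 0, 2]

ReLU applied element-wise: max(0,4)=4, max(0,-4)=0, max(0,2)=2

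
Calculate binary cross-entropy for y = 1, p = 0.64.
L = 0.4463

L = -1·log(0.64) - 0·log(0.36) = -log(0.64) = 0.4463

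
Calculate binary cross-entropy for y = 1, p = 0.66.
L = 0.4155

L = -1·log(0.66) - 0·log(0.34) = -log(0.66) = 0.4155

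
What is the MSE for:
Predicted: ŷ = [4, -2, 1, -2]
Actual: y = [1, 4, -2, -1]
MSE = 13.75

MSE = (1/4)((4-1)² + (-2-4)² + (1--2)² + (-2--1)²) = (1/4)(9 + 36 + 9 + 1) = 13.75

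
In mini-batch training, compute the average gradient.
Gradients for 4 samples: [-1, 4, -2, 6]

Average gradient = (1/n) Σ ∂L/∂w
Average gradient = 1.75

Average = (1/4)(-1 + 4 + -2 + 6) = 7/4 = 1.75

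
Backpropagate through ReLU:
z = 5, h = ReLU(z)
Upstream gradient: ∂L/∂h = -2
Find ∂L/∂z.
∂L/∂z = -2

h = ReLU(5) = 5
Since z > 0: ∂h/∂z = 1
∂L/∂z = ∂L/∂h · ∂h/∂z = -2 × 1 = -2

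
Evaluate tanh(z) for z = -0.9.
-0.7163

tanh(-0.9) = (e^(-0.9) - e^(0.9))/(e^(-0.9) + e^(0.9)) = -0.7163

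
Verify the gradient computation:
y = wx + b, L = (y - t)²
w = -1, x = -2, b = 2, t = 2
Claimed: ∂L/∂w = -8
Correct

y = (-1)(-2) + 2 = 4
∂L/∂y = 2(y - t) = 2(4 - 2) = 4
∂y/∂w = x = -2
∂L/∂w = 4 × -2 = -8

Claimed value: -8
Correct: The correct gradient is -8.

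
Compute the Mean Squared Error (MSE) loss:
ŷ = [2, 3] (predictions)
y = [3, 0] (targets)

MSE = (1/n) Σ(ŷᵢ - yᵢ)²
MSE = 5

MSE = (1/2)((2-3)² + (3-0)²) = (1/2)(1 + 9) = 5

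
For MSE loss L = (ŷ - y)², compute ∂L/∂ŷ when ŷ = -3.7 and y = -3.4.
∂L/∂ŷ = -0.6

∂L/∂ŷ = 2(ŷ - y) = 2(-3.7 - -3.4) = 2(-0.3) = -0.6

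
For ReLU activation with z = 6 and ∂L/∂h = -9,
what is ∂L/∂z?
∂L/∂z = -9

h = ReLU(6) = 6
Since z > 0: ∂h/∂z = 1
∂L/∂z = ∂L/∂h · ∂h/∂z = -9 × 1 = -9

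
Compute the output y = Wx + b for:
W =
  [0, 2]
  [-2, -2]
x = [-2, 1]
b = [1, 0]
y = [3, 2]

Wx = [0×-2 + 2×1, -2×-2 + -2×1]
   = [2, 2]
y = Wx + b = [2 + 1, 2 + 0] = [3, 2]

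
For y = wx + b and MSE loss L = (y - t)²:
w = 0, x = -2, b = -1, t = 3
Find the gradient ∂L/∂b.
∂L/∂b = -8

y = wx + b = (0)(-2) + -1 = -1
∂L/∂y = 2(y - t) = 2(-1 - 3) = -8
∂y/∂b = 1
∂L/∂b = ∂L/∂y · ∂y/∂b = -8 × 1 = -8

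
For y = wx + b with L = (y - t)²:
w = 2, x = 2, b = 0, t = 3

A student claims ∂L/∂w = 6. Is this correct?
Incorrect

y = (2)(2) + 0 = 4
∂L/∂y = 2(y - t) = 2(4 - 3) = 2
∂y/∂w = x = 2
∂L/∂w = 2 × 2 = 4

Claimed value: 6
Incorrect: The correct gradient is 4.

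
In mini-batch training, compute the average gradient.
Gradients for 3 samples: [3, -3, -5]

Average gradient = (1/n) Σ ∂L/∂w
Average gradient = -1.667

Average = (1/3)(3 + -3 + -5) = -5/3 = -1.667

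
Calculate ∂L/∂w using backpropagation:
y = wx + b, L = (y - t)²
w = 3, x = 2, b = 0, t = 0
∂L/∂w = 24

y = wx + b = (3)(2) + 0 = 6
∂L/∂y = 2(y - t) = 2(6 - 0) = 12
∂y/∂w = x = 2
∂L/∂w = ∂L/∂y · ∂y/∂w = 12 × 2 = 24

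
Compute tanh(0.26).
0.2543

tanh(0.26) = (e^(0.26) - e^(-0.26))/(e^(0.26) + e^(-0.26)) = 0.2543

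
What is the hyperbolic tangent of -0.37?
-0.354

tanh(-0.37) = (e^(-0.37) - e^(0.37))/(e^(-0.37) + e^(0.37)) = -0.354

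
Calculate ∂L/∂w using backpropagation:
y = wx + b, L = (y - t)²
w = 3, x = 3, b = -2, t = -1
∂L/∂w = 48

y = wx + b = (3)(3) + -2 = 7
∂L/∂y = 2(y - t) = 2(7 - -1) = 16
∂y/∂w = x = 3
∂L/∂w = ∂L/∂y · ∂y/∂w = 16 × 3 = 48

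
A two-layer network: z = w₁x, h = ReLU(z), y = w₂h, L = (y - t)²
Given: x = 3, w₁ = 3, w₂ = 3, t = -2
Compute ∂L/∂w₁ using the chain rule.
∂L/∂w₁ = 522

Forward pass:
z = w₁x = 3×3 = 9
h = ReLU(9) = 9
y = w₂h = 3×9 = 27

Backward pass:
∂L/∂y = 2(y - t) = 2(27 - -2) = 58
∂y/∂h = w₂ = 3
∂h/∂z = 1 (ReLU derivative)
∂z/∂w₁ = x = 3

∂L/∂w₁ = 58 × 3 × 1 × 3 = 522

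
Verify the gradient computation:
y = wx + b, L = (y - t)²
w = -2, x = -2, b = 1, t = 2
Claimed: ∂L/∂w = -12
Correct

y = (-2)(-2) + 1 = 5
∂L/∂y = 2(y - t) = 2(5 - 2) = 6
∂y/∂w = x = -2
∂L/∂w = 6 × -2 = -12

Claimed value: -12
Correct: The correct gradient is -12.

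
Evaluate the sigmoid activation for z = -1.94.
0.1256

sigmoid(-1.94) = 1/(1 + e^(1.94)) = 1/(1 + 6.959) = 0.1256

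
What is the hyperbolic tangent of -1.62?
-0.9246

tanh(-1.62) = (e^(-1.62) - e^(1.62))/(e^(-1.62) + e^(1.62)) = -0.9246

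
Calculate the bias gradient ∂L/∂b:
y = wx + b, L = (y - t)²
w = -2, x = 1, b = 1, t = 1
∂L/∂b = -4

y = wx + b = (-2)(1) + 1 = -1
∂L/∂y = 2(y - t) = 2(-1 - 1) = -4
∂y/∂b = 1
∂L/∂b = ∂L/∂y · ∂y/∂b = -4 × 1 = -4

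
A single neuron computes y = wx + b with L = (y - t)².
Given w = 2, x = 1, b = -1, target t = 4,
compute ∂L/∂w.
∂L/∂w = -6

y = wx + b = (2)(1) + -1 = 1
∂L/∂y = 2(y - t) = 2(1 - 4) = -6
∂y/∂w = x = 1
∂L/∂w = ∂L/∂y · ∂y/∂w = -6 × 1 = -6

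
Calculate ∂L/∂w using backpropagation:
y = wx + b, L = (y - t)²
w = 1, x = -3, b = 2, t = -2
∂L/∂w = -6

y = wx + b = (1)(-3) + 2 = -1
∂L/∂y = 2(y - t) = 2(-1 - -2) = 2
∂y/∂w = x = -3
∂L/∂w = ∂L/∂y · ∂y/∂w = 2 × -3 = -6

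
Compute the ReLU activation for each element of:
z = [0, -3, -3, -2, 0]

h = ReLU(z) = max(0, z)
h = [0, 0, 0, 0, 0]

ReLU applied element-wise: max(0,0)=0, max(0,-3)=0, max(0,-3)=0, max(0,-2)=0, max(0,0)=0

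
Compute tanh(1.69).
0.9341

tanh(1.69) = (e^(1.69) - e^(-1.69))/(e^(1.69) + e^(-1.69)) = 0.9341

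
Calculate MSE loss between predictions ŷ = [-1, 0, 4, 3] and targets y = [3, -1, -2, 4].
MSE = 13.5

MSE = (1/4)((-1-3)² + (0--1)² + (4--2)² + (3-4)²) = (1/4)(16 + 1 + 36 + 1) = 13.5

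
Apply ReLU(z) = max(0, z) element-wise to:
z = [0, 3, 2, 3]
h = [0, 3, 2, 3]

ReLU applied element-wise: max(0,0)=0, max(0,3)=3, max(0,2)=2, max(0,3)=3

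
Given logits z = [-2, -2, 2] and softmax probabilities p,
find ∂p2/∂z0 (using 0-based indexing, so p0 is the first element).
∂p2/∂z0 = -0.01704

p = softmax(z) = [0.01767, 0.01767, 0.9647]
p2 = 0.9647, p0 = 0.01767

∂p2/∂z0 = -p2 × p0 = -0.9647 × 0.01767 = -0.01704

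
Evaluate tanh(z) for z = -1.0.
-0.7616

tanh(-1.0) = (e^(-1.0) - e^(1.0))/(e^(-1.0) + e^(1.0)) = -0.7616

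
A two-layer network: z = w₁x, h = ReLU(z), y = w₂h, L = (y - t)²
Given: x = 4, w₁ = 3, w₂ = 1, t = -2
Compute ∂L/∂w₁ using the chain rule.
∂L/∂w₁ = 112

Forward pass:
z = w₁x = 3×4 = 12
h = ReLU(12) = 12
y = w₂h = 1×12 = 12

Backward pass:
∂L/∂y = 2(y - t) = 2(12 - -2) = 28
∂y/∂h = w₂ = 1
∂h/∂z = 1 (ReLU derivative)
∂z/∂w₁ = x = 4

∂L/∂w₁ = 28 × 1 × 1 × 4 = 112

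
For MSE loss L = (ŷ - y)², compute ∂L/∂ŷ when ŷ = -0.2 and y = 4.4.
∂L/∂ŷ = -9.2

∂L/∂ŷ = 2(ŷ - y) = 2(-0.2 - 4.4) = 2(-4.6) = -9.2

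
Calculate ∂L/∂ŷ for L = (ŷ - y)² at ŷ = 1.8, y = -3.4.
∂L/∂ŷ = 10.4

∂L/∂ŷ = 2(ŷ - y) = 2(1.8 - -3.4) = 2(5.2) = 10.4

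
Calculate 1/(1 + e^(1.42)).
0.1947

sigmoid(-1.42) = 1/(1 + e^(1.42)) = 1/(1 + 4.137) = 0.1947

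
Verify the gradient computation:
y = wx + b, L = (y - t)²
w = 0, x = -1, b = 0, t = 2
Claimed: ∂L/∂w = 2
Incorrect

y = (0)(-1) + 0 = 0
∂L/∂y = 2(y - t) = 2(0 - 2) = -4
∂y/∂w = x = -1
∂L/∂w = -4 × -1 = 4

Claimed value: 2
Incorrect: The correct gradient is 4.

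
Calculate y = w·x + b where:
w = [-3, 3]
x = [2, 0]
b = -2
y = -8

y = (-3)(2) + (3)(0) + -2 = -8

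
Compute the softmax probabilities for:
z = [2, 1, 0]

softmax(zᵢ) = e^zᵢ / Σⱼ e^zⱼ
p = [0.6652, 0.2447, 0.09]

exp(z) = [7.389, 2.718, 1]
Sum = 11.11
p = [0.6652, 0.2447, 0.09]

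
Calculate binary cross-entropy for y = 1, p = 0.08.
L = 2.526

L = -1·log(0.08) - 0·log(0.92) = -log(0.08) = 2.526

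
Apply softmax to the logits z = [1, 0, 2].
p = [0.2447, 0.09, 0.6652]

exp(z) = [2.718, 1, 7.389]
Sum = 11.11
p = [0.2447, 0.09, 0.6652]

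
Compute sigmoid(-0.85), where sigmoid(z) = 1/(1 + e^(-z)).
0.2994

sigmoid(-0.85) = 1/(1 + e^(0.85)) = 1/(1 + 2.34) = 0.2994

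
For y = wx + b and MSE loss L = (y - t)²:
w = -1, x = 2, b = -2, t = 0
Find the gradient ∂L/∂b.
∂L/∂b = -8

y = wx + b = (-1)(2) + -2 = -4
∂L/∂y = 2(y - t) = 2(-4 - 0) = -8
∂y/∂b = 1
∂L/∂b = ∂L/∂y · ∂y/∂b = -8 × 1 = -8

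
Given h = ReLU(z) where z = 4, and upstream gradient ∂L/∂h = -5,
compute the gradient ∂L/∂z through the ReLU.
∂L/∂z = -5

h = ReLU(4) = 4
Since z > 0: ∂h/∂z = 1
∂L/∂z = ∂L/∂h · ∂h/∂z = -5 × 1 = -5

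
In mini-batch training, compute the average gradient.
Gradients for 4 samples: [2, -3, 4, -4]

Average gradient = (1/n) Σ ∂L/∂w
Average gradient = -0.25

Average = (1/4)(2 + -3 + 4 + -4) = -1/4 = -0.25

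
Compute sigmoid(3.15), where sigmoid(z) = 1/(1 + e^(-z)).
0.9589

sigmoid(3.15) = 1/(1 + e^(-3.15)) = 1/(1 + 0.04285) = 0.9589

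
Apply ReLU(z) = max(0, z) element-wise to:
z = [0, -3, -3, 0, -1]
h = [0, 0, 0, 0, 0]

ReLU applied element-wise: max(0,0)=0, max(0,-3)=0, max(0,-3)=0, max(0,0)=0, max(0,-1)=0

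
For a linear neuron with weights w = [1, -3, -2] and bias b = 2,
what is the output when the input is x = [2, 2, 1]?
y = -4

y = (1)(2) + (-3)(2) + (-2)(1) + 2 = -4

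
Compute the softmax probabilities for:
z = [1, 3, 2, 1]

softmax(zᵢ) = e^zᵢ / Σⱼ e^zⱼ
p = [0.0826, 0.6103, 0.2245, 0.0826]

exp(z) = [2.718, 20.09, 7.389, 2.718]
Sum = 32.91
p = [0.0826, 0.6103, 0.2245, 0.0826]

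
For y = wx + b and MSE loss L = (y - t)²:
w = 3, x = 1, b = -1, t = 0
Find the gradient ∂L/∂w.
∂L/∂w = 4

y = wx + b = (3)(1) + -1 = 2
∂L/∂y = 2(y - t) = 2(2 - 0) = 4
∂y/∂w = x = 1
∂L/∂w = ∂L/∂y · ∂y/∂w = 4 × 1 = 4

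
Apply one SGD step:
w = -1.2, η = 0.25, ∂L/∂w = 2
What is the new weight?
w_new = -1.7

w_new = w - η·∂L/∂w = -1.2 - 0.25×(2) = -1.2 - (0.5) = -1.7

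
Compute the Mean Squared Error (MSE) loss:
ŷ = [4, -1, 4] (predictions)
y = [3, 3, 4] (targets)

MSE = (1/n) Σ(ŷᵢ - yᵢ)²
MSE = 5.667

MSE = (1/3)((4-3)² + (-1-3)² + (4-4)²) = (1/3)(1 + 16 + 0) = 5.667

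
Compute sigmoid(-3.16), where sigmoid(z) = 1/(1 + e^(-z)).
0.0407

sigmoid(-3.16) = 1/(1 + e^(3.16)) = 1/(1 + 23.57) = 0.0407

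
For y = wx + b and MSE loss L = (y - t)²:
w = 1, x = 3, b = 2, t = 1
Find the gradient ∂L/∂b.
∂L/∂b = 8

y = wx + b = (1)(3) + 2 = 5
∂L/∂y = 2(y - t) = 2(5 - 1) = 8
∂y/∂b = 1
∂L/∂b = ∂L/∂y · ∂y/∂b = 8 × 1 = 8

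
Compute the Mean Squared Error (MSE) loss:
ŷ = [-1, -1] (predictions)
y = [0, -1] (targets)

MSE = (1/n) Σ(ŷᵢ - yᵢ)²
MSE = 0.5

MSE = (1/2)((-1-0)² + (-1--1)²) = (1/2)(1 + 0) = 0.5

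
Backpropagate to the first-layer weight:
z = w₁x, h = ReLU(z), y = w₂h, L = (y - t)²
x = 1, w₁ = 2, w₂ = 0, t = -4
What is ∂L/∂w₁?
∂L/∂w₁ = 0

Forward pass:
z = w₁x = 2×1 = 2
h = ReLU(2) = 2
y = w₂h = 0×2 = 0

Backward pass:
∂L/∂y = 2(y - t) = 2(0 - -4) = 8
∂y/∂h = w₂ = 0
∂h/∂z = 1 (ReLU derivative)
∂z/∂w₁ = x = 1

∂L/∂w₁ = 8 × 0 × 1 × 1 = 0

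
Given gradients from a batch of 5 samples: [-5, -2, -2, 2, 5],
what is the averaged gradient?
Average gradient = -0.4

Average = (1/5)(-5 + -2 + -2 + 2 + 5) = -2/5 = -0.4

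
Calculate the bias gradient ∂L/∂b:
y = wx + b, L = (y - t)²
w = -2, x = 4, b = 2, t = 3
∂L/∂b = -18

y = wx + b = (-2)(4) + 2 = -6
∂L/∂y = 2(y - t) = 2(-6 - 3) = -18
∂y/∂b = 1
∂L/∂b = ∂L/∂y · ∂y/∂b = -18 × 1 = -18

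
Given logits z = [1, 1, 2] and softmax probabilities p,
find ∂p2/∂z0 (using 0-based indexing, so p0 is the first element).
∂p2/∂z0 = -0.1221

p = softmax(z) = [0.2119, 0.2119, 0.5761]
p2 = 0.5761, p0 = 0.2119

∂p2/∂z0 = -p2 × p0 = -0.5761 × 0.2119 = -0.1221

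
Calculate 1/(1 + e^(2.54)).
0.0731

sigmoid(-2.54) = 1/(1 + e^(2.54)) = 1/(1 + 12.68) = 0.0731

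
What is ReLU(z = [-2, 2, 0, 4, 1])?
h = [0, 2, 0, 4, 1]

ReLU applied element-wise: max(0,-2)=0, max(0,2)=2, max(0,0)=0, max(0,4)=4, max(0,1)=1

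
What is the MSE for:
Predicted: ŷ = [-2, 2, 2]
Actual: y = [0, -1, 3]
MSE = 4.667

MSE = (1/3)((-2-0)² + (2--1)² + (2-3)²) = (1/3)(4 + 9 + 1) = 4.667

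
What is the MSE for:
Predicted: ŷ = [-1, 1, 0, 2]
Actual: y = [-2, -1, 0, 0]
MSE = 2.25

MSE = (1/4)((-1--2)² + (1--1)² + (0-0)² + (2-0)²) = (1/4)(1 + 4 + 0 + 4) = 2.25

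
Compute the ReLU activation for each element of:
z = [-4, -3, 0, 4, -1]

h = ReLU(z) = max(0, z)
h = [0, 0, 0, 4, 0]

ReLU applied element-wise: max(0,-4)=0, max(0,-3)=0, max(0,0)=0, max(0,4)=4, max(0,-1)=0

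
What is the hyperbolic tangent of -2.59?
-0.9888

tanh(-2.59) = (e^(-2.59) - e^(2.59))/(e^(-2.59) + e^(2.59)) = -0.9888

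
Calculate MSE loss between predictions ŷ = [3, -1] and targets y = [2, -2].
MSE = 1

MSE = (1/2)((3-2)² + (-1--2)²) = (1/2)(1 + 1) = 1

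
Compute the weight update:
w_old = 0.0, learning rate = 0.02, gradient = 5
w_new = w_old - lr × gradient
w_new = -0.1

w_new = w - η·∂L/∂w = 0.0 - 0.02×(5) = 0.0 - (0.1) = -0.1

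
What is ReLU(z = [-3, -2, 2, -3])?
h = [0, 0, 2, 0]

ReLU applied element-wise: max(0,-3)=0, max(0,-2)=0, max(0,2)=2, max(0,-3)=0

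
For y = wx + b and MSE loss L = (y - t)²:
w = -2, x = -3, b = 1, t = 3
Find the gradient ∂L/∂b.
∂L/∂b = 8

y = wx + b = (-2)(-3) + 1 = 7
∂L/∂y = 2(y - t) = 2(7 - 3) = 8
∂y/∂b = 1
∂L/∂b = ∂L/∂y · ∂y/∂b = 8 × 1 = 8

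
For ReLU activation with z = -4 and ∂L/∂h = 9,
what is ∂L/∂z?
∂L/∂z = 0

h = ReLU(-4) = 0
Since z < 0: ∂h/∂z = 0
∂L/∂z = ∂L/∂h · ∂h/∂z = 9 × 0 = 0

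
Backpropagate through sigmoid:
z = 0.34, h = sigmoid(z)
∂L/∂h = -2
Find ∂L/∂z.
∂L/∂z = -0.4858

σ(0.34) = 0.5842
σ'(0.34) = σ(0.34)(1 - σ(0.34)) = 0.5842 × 0.4158 = 0.2429
∂L/∂z = ∂L/∂h · σ'(z) = -2 × 0.2429 = -0.4858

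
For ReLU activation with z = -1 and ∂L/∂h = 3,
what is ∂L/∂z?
∂L/∂z = 0

h = ReLU(-1) = 0
Since z < 0: ∂h/∂z = 0
∂L/∂z = ∂L/∂h · ∂h/∂z = 3 × 0 = 0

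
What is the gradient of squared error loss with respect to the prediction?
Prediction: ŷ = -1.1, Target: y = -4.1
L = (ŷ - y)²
∂L/∂ŷ = 6.0

∂L/∂ŷ = 2(ŷ - y) = 2(-1.1 - -4.1) = 2(3.0) = 6.0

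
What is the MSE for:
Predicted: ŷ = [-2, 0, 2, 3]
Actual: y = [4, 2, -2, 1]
MSE = 15

MSE = (1/4)((-2-4)² + (0-2)² + (2--2)² + (3-1)²) = (1/4)(36 + 4 + 16 + 4) = 15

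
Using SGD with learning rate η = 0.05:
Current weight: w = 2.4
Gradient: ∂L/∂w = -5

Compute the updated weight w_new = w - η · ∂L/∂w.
w_new = 2.65

w_new = w - η·∂L/∂w = 2.4 - 0.05×(-5) = 2.4 - (-0.25) = 2.65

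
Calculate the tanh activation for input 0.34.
0.3275

tanh(0.34) = (e^(0.34) - e^(-0.34))/(e^(0.34) + e^(-0.34)) = 0.3275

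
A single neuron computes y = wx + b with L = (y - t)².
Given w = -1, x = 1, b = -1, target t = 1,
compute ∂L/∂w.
∂L/∂w = -6

y = wx + b = (-1)(1) + -1 = -2
∂L/∂y = 2(y - t) = 2(-2 - 1) = -6
∂y/∂w = x = 1
∂L/∂w = ∂L/∂y · ∂y/∂w = -6 × 1 = -6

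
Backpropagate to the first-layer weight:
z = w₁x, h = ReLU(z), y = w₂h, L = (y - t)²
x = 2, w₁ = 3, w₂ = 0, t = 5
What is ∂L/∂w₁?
∂L/∂w₁ = 0

Forward pass:
z = w₁x = 3×2 = 6
h = ReLU(6) = 6
y = w₂h = 0×6 = 0

Backward pass:
∂L/∂y = 2(y - t) = 2(0 - 5) = -10
∂y/∂h = w₂ = 0
∂h/∂z = 1 (ReLU derivative)
∂z/∂w₁ = x = 2

∂L/∂w₁ = -10 × 0 × 1 × 2 = 0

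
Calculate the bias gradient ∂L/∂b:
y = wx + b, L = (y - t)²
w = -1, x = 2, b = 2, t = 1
∂L/∂b = -2

y = wx + b = (-1)(2) + 2 = 0
∂L/∂y = 2(y - t) = 2(0 - 1) = -2
∂y/∂b = 1
∂L/∂b = ∂L/∂y · ∂y/∂b = -2 × 1 = -2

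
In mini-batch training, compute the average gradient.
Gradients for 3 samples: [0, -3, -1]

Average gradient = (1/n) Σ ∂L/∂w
Average gradient = -1.333

Average = (1/3)(0 + -3 + -1) = -4/3 = -1.333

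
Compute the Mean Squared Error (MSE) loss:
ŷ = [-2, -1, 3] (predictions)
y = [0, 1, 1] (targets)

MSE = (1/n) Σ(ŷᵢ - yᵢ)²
MSE = 4

MSE = (1/3)((-2-0)² + (-1-1)² + (3-1)²) = (1/3)(4 + 4 + 4) = 4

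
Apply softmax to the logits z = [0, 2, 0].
p = [0.1065, 0.787, 0.1065]

exp(z) = [1, 7.389, 1]
Sum = 9.389
p = [0.1065, 0.787, 0.1065]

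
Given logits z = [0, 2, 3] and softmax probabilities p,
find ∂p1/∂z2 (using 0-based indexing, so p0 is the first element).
∂p1/∂z2 = -0.183

p = softmax(z) = [0.03512, 0.2595, 0.7054]
p1 = 0.2595, p2 = 0.7054

∂p1/∂z2 = -p1 × p2 = -0.2595 × 0.7054 = -0.183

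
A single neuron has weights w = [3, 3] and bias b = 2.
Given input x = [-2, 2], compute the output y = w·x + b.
y = 2

y = (3)(-2) + (3)(2) + 2 = 2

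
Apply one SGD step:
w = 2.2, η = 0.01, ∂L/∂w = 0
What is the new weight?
w_new = 2.2

w_new = w - η·∂L/∂w = 2.2 - 0.01×(0) = 2.2 - (0) = 2.2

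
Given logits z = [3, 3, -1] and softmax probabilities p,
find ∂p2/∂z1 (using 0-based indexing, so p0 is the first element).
∂p2/∂z1 = -0.004496

p = softmax(z) = [0.4955, 0.4955, 0.009075]
p2 = 0.009075, p1 = 0.4955

∂p2/∂z1 = -p2 × p1 = -0.009075 × 0.4955 = -0.004496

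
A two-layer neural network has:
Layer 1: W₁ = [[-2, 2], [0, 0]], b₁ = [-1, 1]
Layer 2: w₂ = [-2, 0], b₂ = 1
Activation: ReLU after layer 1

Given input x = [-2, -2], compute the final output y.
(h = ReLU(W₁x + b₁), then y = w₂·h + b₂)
y = 1

Layer 1 pre-activation: z₁ = [-1, 1]
After ReLU: h = [0, 1]
Layer 2 output: y = -2×0 + 0×1 + 1 = 1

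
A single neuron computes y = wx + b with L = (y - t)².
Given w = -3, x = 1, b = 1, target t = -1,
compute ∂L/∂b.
∂L/∂b = -2

y = wx + b = (-3)(1) + 1 = -2
∂L/∂y = 2(y - t) = 2(-2 - -1) = -2
∂y/∂b = 1
∂L/∂b = ∂L/∂y · ∂y/∂b = -2 × 1 = -2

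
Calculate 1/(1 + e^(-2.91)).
0.9483

sigmoid(2.91) = 1/(1 + e^(-2.91)) = 1/(1 + 0.05448) = 0.9483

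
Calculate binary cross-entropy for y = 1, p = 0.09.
L = 2.408

L = -1·log(0.09) - 0·log(0.91) = -log(0.09) = 2.408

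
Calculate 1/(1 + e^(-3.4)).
0.9677

sigmoid(3.4) = 1/(1 + e^(-3.4)) = 1/(1 + 0.03337) = 0.9677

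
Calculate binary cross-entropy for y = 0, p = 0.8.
L = 1.609

L = -0·log(0.8) - 1·log(0.2) = -log(0.2) = 1.609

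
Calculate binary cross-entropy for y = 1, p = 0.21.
L = 1.561

L = -1·log(0.21) - 0·log(0.79) = -log(0.21) = 1.561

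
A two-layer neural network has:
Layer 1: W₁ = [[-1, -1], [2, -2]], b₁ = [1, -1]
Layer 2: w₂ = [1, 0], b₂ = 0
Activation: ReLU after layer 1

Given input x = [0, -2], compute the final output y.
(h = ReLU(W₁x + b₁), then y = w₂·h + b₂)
y = 3

Layer 1 pre-activation: z₁ = [3, 3]
After ReLU: h = [3, 3]
Layer 2 output: y = 1×3 + 0×3 + 0 = 3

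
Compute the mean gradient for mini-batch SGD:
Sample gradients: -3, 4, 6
Average gradient = 2.333

Average = (1/3)(-3 + 4 + 6) = 7/3 = 2.333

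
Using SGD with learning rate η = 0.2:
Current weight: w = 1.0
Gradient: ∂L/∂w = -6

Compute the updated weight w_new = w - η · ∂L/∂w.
w_new = 2.2

w_new = w - η·∂L/∂w = 1.0 - 0.2×(-6) = 1.0 - (-1.2) = 2.2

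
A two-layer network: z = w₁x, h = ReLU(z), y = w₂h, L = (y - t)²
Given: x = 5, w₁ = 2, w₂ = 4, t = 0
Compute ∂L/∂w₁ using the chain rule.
∂L/∂w₁ = 1600

Forward pass:
z = w₁x = 2×5 = 10
h = ReLU(10) = 10
y = w₂h = 4×10 = 40

Backward pass:
∂L/∂y = 2(y - t) = 2(40 - 0) = 80
∂y/∂h = w₂ = 4
∂h/∂z = 1 (ReLU derivative)
∂z/∂w₁ = x = 5

∂L/∂w₁ = 80 × 4 × 1 × 5 = 1600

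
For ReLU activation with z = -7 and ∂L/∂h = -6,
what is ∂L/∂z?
∂L/∂z = 0

h = ReLU(-7) = 0
Since z < 0: ∂h/∂z = 0
∂L/∂z = ∂L/∂h · ∂h/∂z = -6 × 0 = 0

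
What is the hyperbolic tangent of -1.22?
-0.8397

tanh(-1.22) = (e^(-1.22) - e^(1.22))/(e^(-1.22) + e^(1.22)) = -0.8397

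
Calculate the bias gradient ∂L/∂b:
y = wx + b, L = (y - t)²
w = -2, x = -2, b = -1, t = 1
∂L/∂b = 4

y = wx + b = (-2)(-2) + -1 = 3
∂L/∂y = 2(y - t) = 2(3 - 1) = 4
∂y/∂b = 1
∂L/∂b = ∂L/∂y · ∂y/∂b = 4 × 1 = 4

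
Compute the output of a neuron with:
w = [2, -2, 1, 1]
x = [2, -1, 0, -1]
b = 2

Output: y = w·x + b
y = 7

y = (2)(2) + (-2)(-1) + (1)(0) + (1)(-1) + 2 = 7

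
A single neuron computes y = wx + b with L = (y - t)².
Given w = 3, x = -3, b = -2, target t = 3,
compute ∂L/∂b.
∂L/∂b = -28

y = wx + b = (3)(-3) + -2 = -11
∂L/∂y = 2(y - t) = 2(-11 - 3) = -28
∂y/∂b = 1
∂L/∂b = ∂L/∂y · ∂y/∂b = -28 × 1 = -28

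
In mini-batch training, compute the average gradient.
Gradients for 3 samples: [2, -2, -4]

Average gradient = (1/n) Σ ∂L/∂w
Average gradient = -1.333

Average = (1/3)(2 + -2 + -4) = -4/3 = -1.333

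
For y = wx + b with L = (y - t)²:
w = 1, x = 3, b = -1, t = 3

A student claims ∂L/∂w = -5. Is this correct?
Incorrect

y = (1)(3) + -1 = 2
∂L/∂y = 2(y - t) = 2(2 - 3) = -2
∂y/∂w = x = 3
∂L/∂w = -2 × 3 = -6

Claimed value: -5
Incorrect: The correct gradient is -6.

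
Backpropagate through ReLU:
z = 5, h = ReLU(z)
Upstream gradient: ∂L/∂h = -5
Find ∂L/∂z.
∂L/∂z = -5

h = ReLU(5) = 5
Since z > 0: ∂h/∂z = 1
∂L/∂z = ∂L/∂h · ∂h/∂z = -5 × 1 = -5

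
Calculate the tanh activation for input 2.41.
0.984

tanh(2.41) = (e^(2.41) - e^(-2.41))/(e^(2.41) + e^(-2.41)) = 0.984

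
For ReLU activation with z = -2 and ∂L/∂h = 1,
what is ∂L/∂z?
∂L/∂z = 0

h = ReLU(-2) = 0
Since z < 0: ∂h/∂z = 0
∂L/∂z = ∂L/∂h · ∂h/∂z = 1 × 0 = 0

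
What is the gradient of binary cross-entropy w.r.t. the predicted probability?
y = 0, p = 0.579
∂L/∂p = 2.375

∂L/∂p = -y/p + (1-y)/(1-p) = 0 + 1/0.421 = 2.375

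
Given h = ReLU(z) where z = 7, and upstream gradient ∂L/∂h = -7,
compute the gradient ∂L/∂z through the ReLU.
∂L/∂z = -7

h = ReLU(7) = 7
Since z > 0: ∂h/∂z = 1
∂L/∂z = ∂L/∂h · ∂h/∂z = -7 × 1 = -7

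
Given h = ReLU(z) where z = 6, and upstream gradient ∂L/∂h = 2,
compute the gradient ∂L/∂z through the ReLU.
∂L/∂z = 2

h = ReLU(6) = 6
Since z > 0: ∂h/∂z = 1
∂L/∂z = ∂L/∂h · ∂h/∂z = 2 × 1 = 2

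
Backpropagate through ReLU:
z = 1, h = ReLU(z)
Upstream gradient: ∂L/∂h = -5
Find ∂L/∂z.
∂L/∂z = -5

h = ReLU(1) = 1
Since z > 0: ∂h/∂z = 1
∂L/∂z = ∂L/∂h · ∂h/∂z = -5 × 1 = -5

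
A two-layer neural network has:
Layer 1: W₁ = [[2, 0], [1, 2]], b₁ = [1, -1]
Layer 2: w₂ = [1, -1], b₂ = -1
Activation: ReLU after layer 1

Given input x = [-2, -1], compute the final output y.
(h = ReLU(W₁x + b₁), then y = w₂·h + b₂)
y = -1

Layer 1 pre-activation: z₁ = [-3, -5]
After ReLU: h = [0, 0]
Layer 2 output: y = 1×0 + -1×0 + -1 = -1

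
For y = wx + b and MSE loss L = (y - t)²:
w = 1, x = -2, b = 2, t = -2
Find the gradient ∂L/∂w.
∂L/∂w = -8

y = wx + b = (1)(-2) + 2 = 0
∂L/∂y = 2(y - t) = 2(0 - -2) = 4
∂y/∂w = x = -2
∂L/∂w = ∂L/∂y · ∂y/∂w = 4 × -2 = -8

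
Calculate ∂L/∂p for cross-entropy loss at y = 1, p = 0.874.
∂L/∂p = -1.144

∂L/∂p = -y/p + (1-y)/(1-p) = -1/0.874 + 0 = -1.144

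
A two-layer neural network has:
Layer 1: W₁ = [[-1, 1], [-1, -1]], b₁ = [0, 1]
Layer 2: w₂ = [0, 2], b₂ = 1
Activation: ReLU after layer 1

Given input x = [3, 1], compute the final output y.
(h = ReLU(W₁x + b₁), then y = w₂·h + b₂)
y = 1

Layer 1 pre-activation: z₁ = [-2, -3]
After ReLU: h = [0, 0]
Layer 2 output: y = 0×0 + 2×0 + 1 = 1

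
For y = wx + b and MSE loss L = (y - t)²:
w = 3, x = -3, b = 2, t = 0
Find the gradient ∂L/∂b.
∂L/∂b = -14

y = wx + b = (3)(-3) + 2 = -7
∂L/∂y = 2(y - t) = 2(-7 - 0) = -14
∂y/∂b = 1
∂L/∂b = ∂L/∂y · ∂y/∂b = -14 × 1 = -14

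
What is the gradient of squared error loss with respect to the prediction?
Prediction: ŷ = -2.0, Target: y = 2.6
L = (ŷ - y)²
∂L/∂ŷ = -9.2

∂L/∂ŷ = 2(ŷ - y) = 2(-2.0 - 2.6) = 2(-4.6) = -9.2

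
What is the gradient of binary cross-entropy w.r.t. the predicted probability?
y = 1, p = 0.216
∂L/∂p = -4.63

∂L/∂p = -y/p + (1-y)/(1-p) = -1/0.216 + 0 = -4.63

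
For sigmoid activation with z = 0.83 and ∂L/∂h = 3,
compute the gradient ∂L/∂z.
∂L/∂z = 0.6343

σ(0.83) = 0.6964
σ'(0.83) = σ(0.83)(1 - σ(0.83)) = 0.6964 × 0.3036 = 0.2114
∂L/∂z = ∂L/∂h · σ'(z) = 3 × 0.2114 = 0.6343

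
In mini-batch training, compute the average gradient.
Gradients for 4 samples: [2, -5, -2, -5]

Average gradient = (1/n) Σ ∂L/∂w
Average gradient = -2.5

Average = (1/4)(2 + -5 + -2 + -5) = -10/4 = -2.5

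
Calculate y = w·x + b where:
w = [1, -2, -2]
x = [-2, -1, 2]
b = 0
y = -4

y = (1)(-2) + (-2)(-1) + (-2)(2) + 0 = -4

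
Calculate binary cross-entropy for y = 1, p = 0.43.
L = 0.844

L = -1·log(0.43) - 0·log(0.57) = -log(0.43) = 0.844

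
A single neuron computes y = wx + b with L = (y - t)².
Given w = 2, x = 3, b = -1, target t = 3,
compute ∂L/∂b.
∂L/∂b = 4

y = wx + b = (2)(3) + -1 = 5
∂L/∂y = 2(y - t) = 2(5 - 3) = 4
∂y/∂b = 1
∂L/∂b = ∂L/∂y · ∂y/∂b = 4 × 1 = 4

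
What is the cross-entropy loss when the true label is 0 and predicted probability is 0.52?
L = 0.734

L = -0·log(0.52) - 1·log(0.48) = -log(0.48) = 0.734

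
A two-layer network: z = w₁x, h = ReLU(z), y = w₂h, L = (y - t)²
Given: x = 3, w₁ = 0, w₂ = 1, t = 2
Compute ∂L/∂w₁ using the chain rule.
∂L/∂w₁ = 0

Forward pass:
z = w₁x = 0×3 = 0
h = ReLU(0) = 0
y = w₂h = 1×0 = 0

Backward pass:
∂L/∂y = 2(y - t) = 2(0 - 2) = -4
∂y/∂h = w₂ = 1
∂h/∂z = 0 (ReLU derivative)
∂z/∂w₁ = x = 3

∂L/∂w₁ = -4 × 1 × 0 × 3 = 0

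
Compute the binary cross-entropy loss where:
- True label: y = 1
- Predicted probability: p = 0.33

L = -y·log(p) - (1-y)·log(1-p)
L = 1.109

L = -1·log(0.33) - 0·log(0.67) = -log(0.33) = 1.109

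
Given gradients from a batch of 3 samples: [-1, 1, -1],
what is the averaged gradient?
Average gradient = -0.3333

Average = (1/3)(-1 + 1 + -1) = -1/3 = -0.3333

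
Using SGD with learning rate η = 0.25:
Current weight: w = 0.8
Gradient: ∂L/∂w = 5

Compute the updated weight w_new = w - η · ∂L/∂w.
w_new = -0.45

w_new = w - η·∂L/∂w = 0.8 - 0.25×(5) = 0.8 - (1.25) = -0.45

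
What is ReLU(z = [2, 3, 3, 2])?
h = [2, 3, 3, 2]

ReLU applied element-wise: max(0,2)=2, max(0,3)=3, max(0,3)=3, max(0,2)=2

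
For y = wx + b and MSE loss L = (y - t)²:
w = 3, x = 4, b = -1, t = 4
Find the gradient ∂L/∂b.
∂L/∂b = 14

y = wx + b = (3)(4) + -1 = 11
∂L/∂y = 2(y - t) = 2(11 - 4) = 14
∂y/∂b = 1
∂L/∂b = ∂L/∂y · ∂y/∂b = 14 × 1 = 14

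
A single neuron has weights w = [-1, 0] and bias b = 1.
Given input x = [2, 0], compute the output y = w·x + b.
y = -1

y = (-1)(2) + (0)(0) + 1 = -1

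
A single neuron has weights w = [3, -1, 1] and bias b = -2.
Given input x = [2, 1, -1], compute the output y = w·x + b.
y = 2

y = (3)(2) + (-1)(1) + (1)(-1) + -2 = 2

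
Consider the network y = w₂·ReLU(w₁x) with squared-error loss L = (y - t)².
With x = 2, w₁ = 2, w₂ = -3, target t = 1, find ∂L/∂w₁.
∂L/∂w₁ = 156

Forward pass:
z = w₁x = 2×2 = 4
h = ReLU(4) = 4
y = w₂h = -3×4 = -12

Backward pass:
∂L/∂y = 2(y - t) = 2(-12 - 1) = -26
∂y/∂h = w₂ = -3
∂h/∂z = 1 (ReLU derivative)
∂z/∂w₁ = x = 2

∂L/∂w₁ = -26 × -3 × 1 × 2 = 156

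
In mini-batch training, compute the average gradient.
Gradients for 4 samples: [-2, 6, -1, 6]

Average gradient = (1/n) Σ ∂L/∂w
Average gradient = 2.25

Average = (1/4)(-2 + 6 + -1 + 6) = 9/4 = 2.25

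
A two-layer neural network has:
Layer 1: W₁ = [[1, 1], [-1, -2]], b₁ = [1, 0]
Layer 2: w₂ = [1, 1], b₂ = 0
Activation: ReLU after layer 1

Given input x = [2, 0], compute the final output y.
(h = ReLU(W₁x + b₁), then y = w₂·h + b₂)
y = 3

Layer 1 pre-activation: z₁ = [3, -2]
After ReLU: h = [3, 0]
Layer 2 output: y = 1×3 + 1×0 + 0 = 3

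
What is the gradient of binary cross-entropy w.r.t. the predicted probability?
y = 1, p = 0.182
∂L/∂p = -5.495

∂L/∂p = -y/p + (1-y)/(1-p) = -1/0.182 + 0 = -5.495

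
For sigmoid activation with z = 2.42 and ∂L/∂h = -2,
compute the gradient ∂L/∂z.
∂L/∂z = -0.15

σ(2.42) = 0.9183
σ'(2.42) = σ(2.42)(1 - σ(2.42)) = 0.9183 × 0.08166 = 0.07499
∂L/∂z = ∂L/∂h · σ'(z) = -2 × 0.07499 = -0.15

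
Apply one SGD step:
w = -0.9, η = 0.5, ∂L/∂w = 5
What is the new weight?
w_new = -3.4

w_new = w - η·∂L/∂w = -0.9 - 0.5×(5) = -0.9 - (2.5) = -3.4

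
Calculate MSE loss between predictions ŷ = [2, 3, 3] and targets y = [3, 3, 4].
MSE = 0.6667

MSE = (1/3)((2-3)² + (3-3)² + (3-4)²) = (1/3)(1 + 0 + 1) = 0.6667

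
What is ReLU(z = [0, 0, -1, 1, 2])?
h = [0, 0, 0, 1, 2]

ReLU applied element-wise: max(0,0)=0, max(0,0)=0, max(0,-1)=0, max(0,1)=1, max(0,2)=2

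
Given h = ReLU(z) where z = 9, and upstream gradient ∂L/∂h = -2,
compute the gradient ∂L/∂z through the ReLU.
∂L/∂z = -2

h = ReLU(9) = 9
Since z > 0: ∂h/∂z = 1
∂L/∂z = ∂L/∂h · ∂h/∂z = -2 × 1 = -2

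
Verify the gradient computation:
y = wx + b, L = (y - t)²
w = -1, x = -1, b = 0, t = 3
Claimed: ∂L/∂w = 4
Correct

y = (-1)(-1) + 0 = 1
∂L/∂y = 2(y - t) = 2(1 - 3) = -4
∂y/∂w = x = -1
∂L/∂w = -4 × -1 = 4

Claimed value: 4
Correct: The correct gradient is 4.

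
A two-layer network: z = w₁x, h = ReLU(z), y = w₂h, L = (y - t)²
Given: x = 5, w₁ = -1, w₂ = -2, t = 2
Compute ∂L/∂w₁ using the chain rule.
∂L/∂w₁ = 0

Forward pass:
z = w₁x = -1×5 = -5
h = ReLU(-5) = 0
y = w₂h = -2×0 = 0

Backward pass:
∂L/∂y = 2(y - t) = 2(0 - 2) = -4
∂y/∂h = w₂ = -2
∂h/∂z = 0 (ReLU derivative)
∂z/∂w₁ = x = 5

∂L/∂w₁ = -4 × -2 × 0 × 5 = 0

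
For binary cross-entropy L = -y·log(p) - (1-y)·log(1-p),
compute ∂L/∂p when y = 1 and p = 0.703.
∂L/∂p = -1.422

∂L/∂p = -y/p + (1-y)/(1-p) = -1/0.703 + 0 = -1.422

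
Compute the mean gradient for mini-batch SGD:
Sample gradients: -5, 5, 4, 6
Average gradient = 2.5

Average = (1/4)(-5 + 5 + 4 + 6) = 10/4 = 2.5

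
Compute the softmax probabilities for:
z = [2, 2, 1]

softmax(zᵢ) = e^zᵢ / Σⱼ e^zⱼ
p = [0.4223, 0.4223, 0.1554]

exp(z) = [7.389, 7.389, 2.718]
Sum = 17.5
p = [0.4223, 0.4223, 0.1554]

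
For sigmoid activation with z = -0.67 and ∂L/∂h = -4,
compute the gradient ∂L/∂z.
∂L/∂z = -0.8957

σ(-0.67) = 0.3385
σ'(-0.67) = σ(-0.67)(1 - σ(-0.67)) = 0.3385 × 0.6615 = 0.2239
∂L/∂z = ∂L/∂h · σ'(z) = -4 × 0.2239 = -0.8957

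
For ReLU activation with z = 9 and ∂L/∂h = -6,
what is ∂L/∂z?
∂L/∂z = -6

h = ReLU(9) = 9
Since z > 0: ∂h/∂z = 1
∂L/∂z = ∂L/∂h · ∂h/∂z = -6 × 1 = -6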